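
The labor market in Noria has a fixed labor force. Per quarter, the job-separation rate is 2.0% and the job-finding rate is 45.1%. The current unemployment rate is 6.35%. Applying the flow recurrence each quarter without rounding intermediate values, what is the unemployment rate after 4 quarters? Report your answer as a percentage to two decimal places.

Unemployment rate after four quarters ≈ 4.41%.

With a fixed labor force, u_{t+1} = u_t + s·(1−u_t) − f·u_t = u_t·(1−s−f) + s.
Here 1−s−f = 0.529 and s = 0.020.
u_1 = 0.063500 × 0.529 + 0.020 = 0.053592.
u_2 = 0.053592 × 0.529 + 0.020 = 0.048350.
u_3 = 0.048350 × 0.529 + 0.020 = 0.045577.
u_4 = 0.045577 × 0.529 + 0.020 = 0.044110.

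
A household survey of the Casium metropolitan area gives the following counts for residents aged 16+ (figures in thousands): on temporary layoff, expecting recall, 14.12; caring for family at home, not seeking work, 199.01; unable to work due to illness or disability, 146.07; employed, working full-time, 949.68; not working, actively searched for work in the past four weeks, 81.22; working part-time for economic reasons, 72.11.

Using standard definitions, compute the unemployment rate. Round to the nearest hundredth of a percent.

Employed = 949.68 + 72.11 = 1,021.79 thousand (anyone who worked, including part-time for economic reasons, counts as employed).
Unemployed = 14.12 + 81.22 = 95.34 thousand (jobless and actively searching, or on temporary layoff).
Labor force = 1,021.79 + 95.34 = 1,117.13 thousand.
Unemployment rate = 95.34 / 1,117.13 = 8.53%.

Unemployment rate ≈ 8.53%.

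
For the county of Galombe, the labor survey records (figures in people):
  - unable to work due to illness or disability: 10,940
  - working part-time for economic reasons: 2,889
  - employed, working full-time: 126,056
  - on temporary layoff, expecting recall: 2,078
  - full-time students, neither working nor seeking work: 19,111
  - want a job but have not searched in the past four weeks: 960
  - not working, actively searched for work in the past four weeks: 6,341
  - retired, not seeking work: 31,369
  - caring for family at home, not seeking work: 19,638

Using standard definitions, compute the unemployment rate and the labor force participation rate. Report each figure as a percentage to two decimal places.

Employed = 2,889 + 126,056 = 128,945 (anyone who worked, including part-time for economic reasons, counts as employed).
Unemployed = 2,078 + 6,341 = 8,419 (jobless and actively searching, or on temporary layoff).
Labor force = 128,945 + 8,419 = 137,364.
Not in labor force = 10,940 + 19,111 + 960 + 31,369 + 19,638 = 82,018 (those not working and not actively searching are outside the labor force — including those who want a job but have given up searching).
Civilian working-age population = 137,364 + 82,018 = 219,382.
Unemployment rate = 8,419 / 137,364 = 6.13%.
Labor force participation rate = 137,364 / 219,382 = 62.61%.

Unemployment rate ≈ 6.13%; labor force participation rate ≈ 62.61%.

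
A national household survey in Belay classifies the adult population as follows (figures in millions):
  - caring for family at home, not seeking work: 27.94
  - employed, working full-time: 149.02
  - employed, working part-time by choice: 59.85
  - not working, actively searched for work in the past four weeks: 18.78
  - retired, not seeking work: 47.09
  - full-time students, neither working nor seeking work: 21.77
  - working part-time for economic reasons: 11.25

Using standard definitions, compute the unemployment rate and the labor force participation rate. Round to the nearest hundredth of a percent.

Employed = 149.02 + 59.85 + 11.25 = 220.12 million (anyone who worked, including part-time for economic reasons, counts as employed).
Unemployed = 18.78 million.
Labor force = 220.12 + 18.78 = 238.90 million.
Not in labor force = 27.94 + 47.09 + 21.77 = 96.80 million (those not working and not actively searching are outside the labor force).
Civilian working-age population = 238.90 + 96.80 = 335.70 million.
Unemployment rate = 18.78 / 238.90 = 7.86%.
Labor force participation rate = 238.90 / 335.70 = 71.16%.

Unemployment rate ≈ 7.86%; labor force participation rate ≈ 71.16%.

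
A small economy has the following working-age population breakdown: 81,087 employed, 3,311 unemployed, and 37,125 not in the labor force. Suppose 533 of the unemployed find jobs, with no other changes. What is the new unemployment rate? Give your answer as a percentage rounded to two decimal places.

Initially, labor force = 81,087 + 3,311 = 84,398, so u = 3,311/84,398 = 3.92%.
After the change, unemployed falls and employed rises by 533; labor force unchanged → E = 81,620, U = 2,778, labor force = 84,398.
New unemployment rate = 2,778 / 84,398 = 3.29%.

New unemployment rate ≈ 3.29%.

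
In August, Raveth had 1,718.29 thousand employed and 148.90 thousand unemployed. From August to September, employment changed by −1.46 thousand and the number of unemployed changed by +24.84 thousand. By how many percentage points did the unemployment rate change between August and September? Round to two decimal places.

The unemployment rate changed by +1.22 percentage points.

August: labor force = 1,718.29 + 148.90 = 1,867.19; u = 148.90/1,867.19 = 7.97%.
September: labor force = 1,716.83 + 173.74 = 1,890.57; u = 173.74/1,890.57 = 9.19%.
Change = 9.19% − 7.97% = +1.22 pp.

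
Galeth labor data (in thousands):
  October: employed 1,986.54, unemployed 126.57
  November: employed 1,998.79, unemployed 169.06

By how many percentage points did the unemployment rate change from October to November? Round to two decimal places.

October: labor force = 1,986.54 + 126.57 = 2,113.11; u = 126.57/2,113.11 = 5.99%.
November: labor force = 1,998.79 + 169.06 = 2,167.85; u = 169.06/2,167.85 = 7.80%.
Change = 7.80% − 5.99% = +1.81 pp.

The unemployment rate changed by +1.81 percentage points.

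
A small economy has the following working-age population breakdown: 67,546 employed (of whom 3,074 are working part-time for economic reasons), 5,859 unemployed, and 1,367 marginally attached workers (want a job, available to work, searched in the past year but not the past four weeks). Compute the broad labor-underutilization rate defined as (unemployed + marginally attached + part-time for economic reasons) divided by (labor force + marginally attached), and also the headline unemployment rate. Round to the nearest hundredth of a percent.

Labor force = 67,546 + 5,859 = 73,405.
Numerator = 5,859 + 1,367 + 3,074 = 10,300.
Denominator = 73,405 + 1,367 = 74,772.
Broad rate = 10,300 / 74,772 = 13.78%.
Headline unemployment rate = 5,859 / 73,405 = 7.98%.

Broad underutilization rate ≈ 13.78%; headline unemployment rate ≈ 7.98%.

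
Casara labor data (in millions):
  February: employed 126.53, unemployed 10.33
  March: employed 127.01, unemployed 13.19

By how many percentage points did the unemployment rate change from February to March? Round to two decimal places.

The unemployment rate changed by +1.86 percentage points.

February: labor force = 126.53 + 10.33 = 136.86; u = 10.33/136.86 = 7.55%.
March: labor force = 127.01 + 13.19 = 140.20; u = 13.19/140.20 = 9.41%.
Change = 9.41% − 7.55% = +1.86 pp.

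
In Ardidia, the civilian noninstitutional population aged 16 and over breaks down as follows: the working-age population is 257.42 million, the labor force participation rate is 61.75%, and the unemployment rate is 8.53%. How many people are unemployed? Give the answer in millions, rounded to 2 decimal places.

About 13.56 million are unemployed.

Labor force = 0.6175 × 257.42 = 158.96 million.
Unemployed = 0.0853 × 158.96 ≈ 13.56 million.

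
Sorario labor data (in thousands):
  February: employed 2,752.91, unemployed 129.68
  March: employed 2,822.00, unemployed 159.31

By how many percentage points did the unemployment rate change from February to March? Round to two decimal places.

The unemployment rate changed by +0.84 percentage points.

February: labor force = 2,752.91 + 129.68 = 2,882.59; u = 129.68/2,882.59 = 4.50%.
March: labor force = 2,822.00 + 159.31 = 2,981.31; u = 159.31/2,981.31 = 5.34%.
Change = 5.34% − 4.50% = +0.84 pp.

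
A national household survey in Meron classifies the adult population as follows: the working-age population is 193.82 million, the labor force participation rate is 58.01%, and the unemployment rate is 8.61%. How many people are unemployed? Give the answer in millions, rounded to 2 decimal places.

Labor force = 0.5801 × 193.82 = 112.43 million.
Unemployed = 0.0861 × 112.43 ≈ 9.68 million.

About 9.68 million are unemployed.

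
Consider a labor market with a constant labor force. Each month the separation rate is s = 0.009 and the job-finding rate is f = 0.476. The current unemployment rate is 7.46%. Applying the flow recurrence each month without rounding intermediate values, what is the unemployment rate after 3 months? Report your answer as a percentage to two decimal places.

Unemployment rate after three months ≈ 2.62%.

With a fixed labor force, u_{t+1} = u_t + s·(1−u_t) − f·u_t = u_t·(1−s−f) + s.
Here 1−s−f = 0.515 and s = 0.009.
u_1 = 0.074600 × 0.515 + 0.009 = 0.047419.
u_2 = 0.047419 × 0.515 + 0.009 = 0.033421.
u_3 = 0.033421 × 0.515 + 0.009 = 0.026212.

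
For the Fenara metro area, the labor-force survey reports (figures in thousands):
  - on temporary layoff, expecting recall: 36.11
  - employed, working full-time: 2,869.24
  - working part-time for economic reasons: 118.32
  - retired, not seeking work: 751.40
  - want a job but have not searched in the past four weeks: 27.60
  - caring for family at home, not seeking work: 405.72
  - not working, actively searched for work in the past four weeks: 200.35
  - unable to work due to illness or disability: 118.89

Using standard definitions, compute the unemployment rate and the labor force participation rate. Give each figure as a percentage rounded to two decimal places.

Unemployment rate ≈ 7.33%; labor force participation rate ≈ 71.21%.

Employed = 2,869.24 + 118.32 = 2,987.56 thousand (anyone who worked, including part-time for economic reasons, counts as employed).
Unemployed = 36.11 + 200.35 = 236.46 thousand (jobless and actively searching, or on temporary layoff).
Labor force = 2,987.56 + 236.46 = 3,224.02 thousand.
Not in labor force = 751.40 + 27.60 + 405.72 + 118.89 = 1,303.61 thousand (those not working and not actively searching are outside the labor force — including those who want a job but have given up searching).
Civilian working-age population = 3,224.02 + 1,303.61 = 4,527.63 thousand.
Unemployment rate = 236.46 / 3,224.02 = 7.33%.
Labor force participation rate = 3,224.02 / 4,527.63 = 71.21%.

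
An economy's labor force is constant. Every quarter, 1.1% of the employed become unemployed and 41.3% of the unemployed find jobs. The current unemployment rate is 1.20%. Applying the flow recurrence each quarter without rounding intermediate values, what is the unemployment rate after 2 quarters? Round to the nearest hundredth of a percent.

With a fixed labor force, u_{t+1} = u_t + s·(1−u_t) − f·u_t = u_t·(1−s−f) + s.
Here 1−s−f = 0.576 and s = 0.011.
u_1 = 0.012000 × 0.576 + 0.011 = 0.017912.
u_2 = 0.017912 × 0.576 + 0.011 = 0.021317.

Unemployment rate after two quarters ≈ 2.13%.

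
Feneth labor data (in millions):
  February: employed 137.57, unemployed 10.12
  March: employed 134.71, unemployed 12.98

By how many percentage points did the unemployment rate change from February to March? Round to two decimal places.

February: labor force = 137.57 + 10.12 = 147.69; u = 10.12/147.69 = 6.85%.
March: labor force = 134.71 + 12.98 = 147.69; u = 12.98/147.69 = 8.79%.
Change = 8.79% − 6.85% = +1.94 pp.

The unemployment rate changed by +1.94 percentage points.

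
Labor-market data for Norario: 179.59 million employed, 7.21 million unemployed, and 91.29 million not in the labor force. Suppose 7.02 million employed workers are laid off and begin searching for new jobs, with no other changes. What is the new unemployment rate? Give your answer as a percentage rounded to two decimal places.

New unemployment rate ≈ 7.62%.

Initially, labor force = 179.59 + 7.21 = 186.80 million, so u = 7.21/186.80 = 3.86%.
After the change, employed falls and unemployed rises by 7.02; labor force unchanged → E = 172.57, U = 14.23, labor force = 186.80 million.
New unemployment rate = 14.23 / 186.80 = 7.62%.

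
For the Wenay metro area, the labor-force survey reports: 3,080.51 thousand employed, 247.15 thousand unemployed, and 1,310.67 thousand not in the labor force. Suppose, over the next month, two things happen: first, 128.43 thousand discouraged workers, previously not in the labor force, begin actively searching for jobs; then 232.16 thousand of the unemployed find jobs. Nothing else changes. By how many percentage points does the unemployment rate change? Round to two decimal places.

Initially, labor force = 3,080.51 + 247.15 = 3,327.66 thousand, so u = 247.15/3,327.66 = 7.43%.
After the first change, unemployed and labor force both rise by 128.43 → E = 3,080.51, U = 375.58, labor force = 3,456.09 thousand.
After the second change, unemployed falls and employed rises by 232.16; labor force unchanged → E = 3,312.67, U = 143.42, labor force = 3,456.09 thousand.
New unemployment rate = 143.42 / 3,456.09 = 4.15%.
Change = 4.15% − 7.43% = −3.28 percentage points.

The unemployment rate changes by −3.28 percentage points.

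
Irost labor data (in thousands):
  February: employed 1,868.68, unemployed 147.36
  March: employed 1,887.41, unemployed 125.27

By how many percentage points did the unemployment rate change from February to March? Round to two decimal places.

February: labor force = 1,868.68 + 147.36 = 2,016.04; u = 147.36/2,016.04 = 7.31%.
March: labor force = 1,887.41 + 125.27 = 2,012.68; u = 125.27/2,012.68 = 6.22%.
Change = 6.22% − 7.31% = −1.09 pp.

The unemployment rate changed by −1.09 percentage points.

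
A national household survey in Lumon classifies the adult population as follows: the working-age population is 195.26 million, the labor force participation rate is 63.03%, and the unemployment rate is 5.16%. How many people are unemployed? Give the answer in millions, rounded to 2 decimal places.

Labor force = 0.6303 × 195.26 = 123.07 million.
Unemployed = 0.0516 × 123.07 ≈ 6.35 million.

About 6.35 million are unemployed.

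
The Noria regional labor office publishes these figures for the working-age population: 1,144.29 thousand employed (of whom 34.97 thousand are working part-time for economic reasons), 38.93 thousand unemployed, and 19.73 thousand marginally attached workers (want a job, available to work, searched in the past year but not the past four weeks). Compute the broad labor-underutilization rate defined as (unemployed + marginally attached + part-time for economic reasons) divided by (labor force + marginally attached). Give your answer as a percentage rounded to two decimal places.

Broad underutilization rate ≈ 7.78%.

Labor force = 1,144.29 + 38.93 = 1,183.22 thousand.
Numerator = 38.93 + 19.73 + 34.97 = 93.63 thousand.
Denominator = 1,183.22 + 19.73 = 1,202.95 thousand.
Broad rate = 93.63 / 1,202.95 = 7.78%.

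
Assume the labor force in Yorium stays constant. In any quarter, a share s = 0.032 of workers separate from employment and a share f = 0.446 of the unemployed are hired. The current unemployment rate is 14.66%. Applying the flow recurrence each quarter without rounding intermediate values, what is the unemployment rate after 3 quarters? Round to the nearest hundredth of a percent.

Unemployment rate after three quarters ≈ 7.83%.

With a fixed labor force, u_{t+1} = u_t + s·(1−u_t) − f·u_t = u_t·(1−s−f) + s.
Here 1−s−f = 0.522 and s = 0.032.
u_1 = 0.146600 × 0.522 + 0.032 = 0.108525.
u_2 = 0.108525 × 0.522 + 0.032 = 0.088650.
u_3 = 0.088650 × 0.522 + 0.032 = 0.078275.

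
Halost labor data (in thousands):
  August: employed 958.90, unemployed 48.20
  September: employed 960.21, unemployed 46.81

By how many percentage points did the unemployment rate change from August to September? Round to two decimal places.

The unemployment rate changed by −0.14 percentage points.

August: labor force = 958.90 + 48.20 = 1,007.10; u = 48.20/1,007.10 = 4.79%.
September: labor force = 960.21 + 46.81 = 1,007.02; u = 46.81/1,007.02 = 4.65%.
Change = 4.65% − 4.79% = −0.14 pp.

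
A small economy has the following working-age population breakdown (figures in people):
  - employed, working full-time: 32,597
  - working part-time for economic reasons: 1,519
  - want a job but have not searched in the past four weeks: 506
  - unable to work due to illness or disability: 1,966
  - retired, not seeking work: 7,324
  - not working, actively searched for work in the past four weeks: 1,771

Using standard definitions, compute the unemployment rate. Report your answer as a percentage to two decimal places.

Employed = 32,597 + 1,519 = 34,116 (anyone who worked, including part-time for economic reasons, counts as employed).
Unemployed = 1,771.
Labor force = 34,116 + 1,771 = 35,887.
Unemployment rate = 1,771 / 35,887 = 4.93%.

Unemployment rate ≈ 4.93%.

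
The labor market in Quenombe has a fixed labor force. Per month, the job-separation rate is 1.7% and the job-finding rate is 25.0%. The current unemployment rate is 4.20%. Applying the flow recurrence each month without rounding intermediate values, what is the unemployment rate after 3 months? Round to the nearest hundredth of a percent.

With a fixed labor force, u_{t+1} = u_t + s·(1−u_t) − f·u_t = u_t·(1−s−f) + s.
Here 1−s−f = 0.733 and s = 0.017.
u_1 = 0.042000 × 0.733 + 0.017 = 0.047786.
u_2 = 0.047786 × 0.733 + 0.017 = 0.052027.
u_3 = 0.052027 × 0.733 + 0.017 = 0.055136.

Unemployment rate after three months ≈ 5.51%.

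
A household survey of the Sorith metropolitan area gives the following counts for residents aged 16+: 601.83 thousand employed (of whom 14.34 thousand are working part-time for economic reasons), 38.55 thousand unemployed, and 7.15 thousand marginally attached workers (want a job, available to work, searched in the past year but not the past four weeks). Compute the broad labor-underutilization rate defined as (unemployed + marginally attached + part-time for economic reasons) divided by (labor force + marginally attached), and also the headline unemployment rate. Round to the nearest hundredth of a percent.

Labor force = 601.83 + 38.55 = 640.38 thousand.
Numerator = 38.55 + 7.15 + 14.34 = 60.04 thousand.
Denominator = 640.38 + 7.15 = 647.53 thousand.
Broad rate = 60.04 / 647.53 = 9.27%.
Headline unemployment rate = 38.55 / 640.38 = 6.02%.

Broad underutilization rate ≈ 9.27%; headline unemployment rate ≈ 6.02%.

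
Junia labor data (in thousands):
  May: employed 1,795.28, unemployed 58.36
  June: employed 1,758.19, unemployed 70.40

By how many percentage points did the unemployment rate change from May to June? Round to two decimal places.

The unemployment rate changed by +0.70 percentage points.

May: labor force = 1,795.28 + 58.36 = 1,853.64; u = 58.36/1,853.64 = 3.15%.
June: labor force = 1,758.19 + 70.40 = 1,828.59; u = 70.40/1,828.59 = 3.85%.
Change = 3.85% − 3.15% = +0.70 pp.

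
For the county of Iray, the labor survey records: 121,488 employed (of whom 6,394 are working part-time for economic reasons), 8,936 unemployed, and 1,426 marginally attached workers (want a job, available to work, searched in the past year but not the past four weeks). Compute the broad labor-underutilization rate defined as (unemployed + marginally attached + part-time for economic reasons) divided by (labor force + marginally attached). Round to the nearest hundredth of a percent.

Labor force = 121,488 + 8,936 = 130,424.
Numerator = 8,936 + 1,426 + 6,394 = 16,756.
Denominator = 130,424 + 1,426 = 131,850.
Broad rate = 16,756 / 131,850 = 12.71%.

Broad underutilization rate ≈ 12.71%.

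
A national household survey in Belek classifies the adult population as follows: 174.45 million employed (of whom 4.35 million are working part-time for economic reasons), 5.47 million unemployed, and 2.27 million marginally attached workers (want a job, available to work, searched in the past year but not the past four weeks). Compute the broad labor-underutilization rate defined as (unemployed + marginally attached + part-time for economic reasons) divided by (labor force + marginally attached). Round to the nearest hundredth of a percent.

Broad underutilization rate ≈ 6.64%.

Labor force = 174.45 + 5.47 = 179.92 million.
Numerator = 5.47 + 2.27 + 4.35 = 12.09 million.
Denominator = 179.92 + 2.27 = 182.19 million.
Broad rate = 12.09 / 182.19 = 6.64%.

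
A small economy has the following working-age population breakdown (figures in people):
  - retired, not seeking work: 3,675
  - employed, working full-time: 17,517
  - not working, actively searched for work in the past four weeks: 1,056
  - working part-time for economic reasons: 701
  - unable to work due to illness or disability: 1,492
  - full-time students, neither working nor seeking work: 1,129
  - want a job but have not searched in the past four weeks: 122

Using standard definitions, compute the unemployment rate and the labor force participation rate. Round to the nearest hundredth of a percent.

Unemployment rate ≈ 5.48%; labor force participation rate ≈ 75.02%.

Employed = 17,517 + 701 = 18,218 (anyone who worked, including part-time for economic reasons, counts as employed).
Unemployed = 1,056.
Labor force = 18,218 + 1,056 = 19,274.
Not in labor force = 3,675 + 1,492 + 1,129 + 122 = 6,418 (those not working and not actively searching are outside the labor force — including those who want a job but have given up searching).
Civilian working-age population = 19,274 + 6,418 = 25,692.
Unemployment rate = 1,056 / 19,274 = 5.48%.
Labor force participation rate = 19,274 / 25,692 = 75.02%.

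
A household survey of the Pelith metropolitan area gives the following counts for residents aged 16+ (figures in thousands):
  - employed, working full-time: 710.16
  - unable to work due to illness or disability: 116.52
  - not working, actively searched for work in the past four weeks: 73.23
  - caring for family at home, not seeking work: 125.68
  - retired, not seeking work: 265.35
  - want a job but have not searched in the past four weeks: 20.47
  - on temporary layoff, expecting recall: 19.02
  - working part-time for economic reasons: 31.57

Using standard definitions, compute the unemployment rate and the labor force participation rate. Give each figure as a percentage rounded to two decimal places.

Employed = 710.16 + 31.57 = 741.73 thousand (anyone who worked, including part-time for economic reasons, counts as employed).
Unemployed = 73.23 + 19.02 = 92.25 thousand (jobless and actively searching, or on temporary layoff).
Labor force = 741.73 + 92.25 = 833.98 thousand.
Not in labor force = 116.52 + 125.68 + 265.35 + 20.47 = 528.02 thousand (those not working and not actively searching are outside the labor force — including those who want a job but have given up searching).
Civilian working-age population = 833.98 + 528.02 = 1,362.00 thousand.
Unemployment rate = 92.25 / 833.98 = 11.06%.
Labor force participation rate = 833.98 / 1,362.00 = 61.23%.

Unemployment rate ≈ 11.06%; labor force participation rate ≈ 61.23%.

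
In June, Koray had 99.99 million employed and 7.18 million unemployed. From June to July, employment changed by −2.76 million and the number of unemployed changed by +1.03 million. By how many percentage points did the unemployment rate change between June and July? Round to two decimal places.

The unemployment rate changed by +1.09 percentage points.

June: labor force = 99.99 + 7.18 = 107.17; u = 7.18/107.17 = 6.70%.
July: labor force = 97.23 + 8.21 = 105.44; u = 8.21/105.44 = 7.79%.
Change = 7.79% − 6.70% = +1.09 pp.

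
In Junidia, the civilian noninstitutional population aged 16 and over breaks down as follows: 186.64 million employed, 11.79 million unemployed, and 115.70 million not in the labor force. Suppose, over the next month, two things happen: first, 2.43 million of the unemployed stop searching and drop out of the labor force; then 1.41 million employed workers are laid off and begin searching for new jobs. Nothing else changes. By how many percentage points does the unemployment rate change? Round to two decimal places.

The unemployment rate changes by −0.45 percentage points.

Initially, labor force = 186.64 + 11.79 = 198.43 million, so u = 11.79/198.43 = 5.94%.
After the first change, unemployed and labor force both fall by 2.43 → E = 186.64, U = 9.36, labor force = 196.00 million.
After the second change, employed falls and unemployed rises by 1.41; labor force unchanged → E = 185.23, U = 10.77, labor force = 196.00 million.
New unemployment rate = 10.77 / 196.00 = 5.49%.
Change = 5.49% − 5.94% = −0.45 percentage points.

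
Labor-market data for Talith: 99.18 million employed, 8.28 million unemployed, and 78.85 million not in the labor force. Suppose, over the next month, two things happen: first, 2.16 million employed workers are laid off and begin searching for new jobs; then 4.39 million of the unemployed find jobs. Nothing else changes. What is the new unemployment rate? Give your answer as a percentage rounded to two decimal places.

Initially, labor force = 99.18 + 8.28 = 107.46 million, so u = 8.28/107.46 = 7.71%.
After the first change, employed falls and unemployed rises by 2.16; labor force unchanged → E = 97.02, U = 10.44, labor force = 107.46 million.
After the second change, unemployed falls and employed rises by 4.39; labor force unchanged → E = 101.41, U = 6.05, labor force = 107.46 million.
New unemployment rate = 6.05 / 107.46 = 5.63%.

New unemployment rate ≈ 5.63%.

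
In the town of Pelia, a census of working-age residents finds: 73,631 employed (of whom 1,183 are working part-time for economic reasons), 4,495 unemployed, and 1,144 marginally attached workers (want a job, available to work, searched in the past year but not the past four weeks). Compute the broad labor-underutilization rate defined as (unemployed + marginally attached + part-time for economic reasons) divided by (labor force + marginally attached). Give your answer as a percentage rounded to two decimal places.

Labor force = 73,631 + 4,495 = 78,126.
Numerator = 4,495 + 1,144 + 1,183 = 6,822.
Denominator = 78,126 + 1,144 = 79,270.
Broad rate = 6,822 / 79,270 = 8.61%.

Broad underutilization rate ≈ 8.61%.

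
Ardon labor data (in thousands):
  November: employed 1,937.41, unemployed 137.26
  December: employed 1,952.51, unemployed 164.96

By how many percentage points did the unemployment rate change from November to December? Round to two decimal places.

November: labor force = 1,937.41 + 137.26 = 2,074.67; u = 137.26/2,074.67 = 6.62%.
December: labor force = 1,952.51 + 164.96 = 2,117.47; u = 164.96/2,117.47 = 7.79%.
Change = 7.79% − 6.62% = +1.17 pp.

The unemployment rate changed by +1.17 percentage points.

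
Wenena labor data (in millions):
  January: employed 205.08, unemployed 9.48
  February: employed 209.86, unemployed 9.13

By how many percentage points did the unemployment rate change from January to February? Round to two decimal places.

The unemployment rate changed by −0.25 percentage points.

January: labor force = 205.08 + 9.48 = 214.56; u = 9.48/214.56 = 4.42%.
February: labor force = 209.86 + 9.13 = 218.99; u = 9.13/218.99 = 4.17%.
Change = 4.17% − 4.42% = −0.25 pp.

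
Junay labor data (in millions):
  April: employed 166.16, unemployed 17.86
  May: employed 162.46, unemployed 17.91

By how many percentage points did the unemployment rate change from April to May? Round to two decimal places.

April: labor force = 166.16 + 17.86 = 184.02; u = 17.86/184.02 = 9.71%.
May: labor force = 162.46 + 17.91 = 180.37; u = 17.91/180.37 = 9.93%.
Change = 9.93% − 9.71% = +0.22 pp.

The unemployment rate changed by +0.22 percentage points.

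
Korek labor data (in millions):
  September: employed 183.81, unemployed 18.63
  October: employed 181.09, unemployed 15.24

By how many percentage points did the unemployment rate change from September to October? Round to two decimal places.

September: labor force = 183.81 + 18.63 = 202.44; u = 18.63/202.44 = 9.20%.
October: labor force = 181.09 + 15.24 = 196.33; u = 15.24/196.33 = 7.76%.
Change = 7.76% − 9.20% = −1.44 pp.

The unemployment rate changed by −1.44 percentage points.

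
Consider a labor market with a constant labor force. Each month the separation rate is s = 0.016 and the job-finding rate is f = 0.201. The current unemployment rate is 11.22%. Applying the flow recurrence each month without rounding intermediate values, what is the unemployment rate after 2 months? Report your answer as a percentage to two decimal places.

Unemployment rate after two months ≈ 9.73%.

With a fixed labor force, u_{t+1} = u_t + s·(1−u_t) − f·u_t = u_t·(1−s−f) + s.
Here 1−s−f = 0.783 and s = 0.016.
u_1 = 0.112200 × 0.783 + 0.016 = 0.103853.
u_2 = 0.103853 × 0.783 + 0.016 = 0.097317.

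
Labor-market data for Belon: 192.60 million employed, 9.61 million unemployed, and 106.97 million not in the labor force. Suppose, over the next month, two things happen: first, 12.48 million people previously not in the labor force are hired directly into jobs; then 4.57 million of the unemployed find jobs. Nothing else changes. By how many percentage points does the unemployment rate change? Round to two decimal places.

The unemployment rate changes by −2.40 percentage points.

Initially, labor force = 192.60 + 9.61 = 202.21 million, so u = 9.61/202.21 = 4.75%.
After the first change, employed and labor force both rise by 12.48; unemployed unchanged → E = 205.08, U = 9.61, labor force = 214.69 million.
After the second change, unemployed falls and employed rises by 4.57; labor force unchanged → E = 209.65, U = 5.04, labor force = 214.69 million.
New unemployment rate = 5.04 / 214.69 = 2.35%.
Change = 2.35% − 4.75% = −2.40 percentage points.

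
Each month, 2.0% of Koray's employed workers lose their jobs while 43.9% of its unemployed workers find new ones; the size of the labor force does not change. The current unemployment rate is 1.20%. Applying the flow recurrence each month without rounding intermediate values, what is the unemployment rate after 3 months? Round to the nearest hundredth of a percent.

With a fixed labor force, u_{t+1} = u_t + s·(1−u_t) − f·u_t = u_t·(1−s−f) + s.
Here 1−s−f = 0.541 and s = 0.020.
u_1 = 0.012000 × 0.541 + 0.020 = 0.026492.
u_2 = 0.026492 × 0.541 + 0.020 = 0.034332.
u_3 = 0.034332 × 0.541 + 0.020 = 0.038574.

Unemployment rate after three months ≈ 3.86%.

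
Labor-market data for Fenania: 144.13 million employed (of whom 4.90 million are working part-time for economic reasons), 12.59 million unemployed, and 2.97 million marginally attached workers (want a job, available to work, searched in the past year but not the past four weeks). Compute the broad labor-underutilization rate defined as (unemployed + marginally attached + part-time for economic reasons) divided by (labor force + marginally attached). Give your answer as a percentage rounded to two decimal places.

Labor force = 144.13 + 12.59 = 156.72 million.
Numerator = 12.59 + 2.97 + 4.90 = 20.46 million.
Denominator = 156.72 + 2.97 = 159.69 million.
Broad rate = 20.46 / 159.69 = 12.81%.

Broad underutilization rate ≈ 12.81%.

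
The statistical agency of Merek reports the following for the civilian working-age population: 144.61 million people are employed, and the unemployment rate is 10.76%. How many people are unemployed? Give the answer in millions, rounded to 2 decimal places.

About 17.44 million are unemployed.

Let U be the number unemployed. The labor force is E + U, and U/(E+U) = 0.1076.
So U = 0.1076 × 144.61 / (1 − 0.1076) = 15.5600 / 0.8924 ≈ 17.44 million.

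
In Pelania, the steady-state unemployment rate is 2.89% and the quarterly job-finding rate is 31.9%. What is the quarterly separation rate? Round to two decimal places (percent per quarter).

Separation rate ≈ 0.95% per quarter.

From u* = s/(s+f): s = u·f/(1−u).
s = 0.0289 × 31.9 / (1 − 0.0289) = 0.9219 / 0.9711 ≈ 0.95% per quarter.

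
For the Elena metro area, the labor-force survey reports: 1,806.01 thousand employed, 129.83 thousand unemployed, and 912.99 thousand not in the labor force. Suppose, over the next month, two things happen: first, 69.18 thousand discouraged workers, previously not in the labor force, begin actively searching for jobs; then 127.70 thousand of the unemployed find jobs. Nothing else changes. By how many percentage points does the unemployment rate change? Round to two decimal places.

Initially, labor force = 1,806.01 + 129.83 = 1,935.84 thousand, so u = 129.83/1,935.84 = 6.71%.
After the first change, unemployed and labor force both rise by 69.18 → E = 1,806.01, U = 199.01, labor force = 2,005.02 thousand.
After the second change, unemployed falls and employed rises by 127.70; labor force unchanged → E = 1,933.71, U = 71.31, labor force = 2,005.02 thousand.
New unemployment rate = 71.31 / 2,005.02 = 3.56%.
Change = 3.56% − 6.71% = −3.15 percentage points.

The unemployment rate changes by −3.15 percentage points.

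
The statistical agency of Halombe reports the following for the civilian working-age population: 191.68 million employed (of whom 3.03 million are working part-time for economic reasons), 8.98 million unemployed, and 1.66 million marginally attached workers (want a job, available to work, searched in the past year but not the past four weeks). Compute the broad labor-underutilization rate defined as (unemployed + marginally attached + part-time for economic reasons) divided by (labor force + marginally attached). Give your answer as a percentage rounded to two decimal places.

Broad underutilization rate ≈ 6.76%.

Labor force = 191.68 + 8.98 = 200.66 million.
Numerator = 8.98 + 1.66 + 3.03 = 13.67 million.
Denominator = 200.66 + 1.66 = 202.32 million.
Broad rate = 13.67 / 202.32 = 6.76%.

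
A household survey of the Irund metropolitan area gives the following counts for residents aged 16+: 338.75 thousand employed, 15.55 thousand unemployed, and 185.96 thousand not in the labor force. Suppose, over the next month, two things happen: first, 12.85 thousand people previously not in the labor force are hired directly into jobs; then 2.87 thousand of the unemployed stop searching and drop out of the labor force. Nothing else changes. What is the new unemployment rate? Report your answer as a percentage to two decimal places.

Initially, labor force = 338.75 + 15.55 = 354.30 thousand, so u = 15.55/354.30 = 4.39%.
After the first change, employed and labor force both rise by 12.85; unemployed unchanged → E = 351.60, U = 15.55, labor force = 367.15 thousand.
After the second change, unemployed and labor force both fall by 2.87 → E = 351.60, U = 12.68, labor force = 364.28 thousand.
New unemployment rate = 12.68 / 364.28 = 3.48%.

New unemployment rate ≈ 3.48%.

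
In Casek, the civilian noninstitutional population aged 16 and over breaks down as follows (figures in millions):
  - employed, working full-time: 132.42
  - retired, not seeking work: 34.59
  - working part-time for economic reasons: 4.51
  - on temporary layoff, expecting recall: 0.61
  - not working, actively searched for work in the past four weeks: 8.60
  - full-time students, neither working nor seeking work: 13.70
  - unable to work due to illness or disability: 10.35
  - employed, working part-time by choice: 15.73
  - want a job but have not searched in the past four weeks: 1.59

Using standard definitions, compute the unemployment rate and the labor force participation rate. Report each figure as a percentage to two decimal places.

Employed = 132.42 + 4.51 + 15.73 = 152.66 million (anyone who worked, including part-time for economic reasons, counts as employed).
Unemployed = 0.61 + 8.60 = 9.21 million (jobless and actively searching, or on temporary layoff).
Labor force = 152.66 + 9.21 = 161.87 million.
Not in labor force = 34.59 + 13.70 + 10.35 + 1.59 = 60.23 million (those not working and not actively searching are outside the labor force — including those who want a job but have given up searching).
Civilian working-age population = 161.87 + 60.23 = 222.10 million.
Unemployment rate = 9.21 / 161.87 = 5.69%.
Labor force participation rate = 161.87 / 222.10 = 72.88%.

Unemployment rate ≈ 5.69%; labor force participation rate ≈ 72.88%.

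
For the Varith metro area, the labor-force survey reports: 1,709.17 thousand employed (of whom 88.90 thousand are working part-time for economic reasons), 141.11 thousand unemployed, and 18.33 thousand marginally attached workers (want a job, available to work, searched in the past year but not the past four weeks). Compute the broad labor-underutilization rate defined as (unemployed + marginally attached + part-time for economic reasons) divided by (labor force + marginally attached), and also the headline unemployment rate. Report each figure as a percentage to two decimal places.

Broad underutilization rate ≈ 13.29%; headline unemployment rate ≈ 7.63%.

Labor force = 1,709.17 + 141.11 = 1,850.28 thousand.
Numerator = 141.11 + 18.33 + 88.90 = 248.34 thousand.
Denominator = 1,850.28 + 18.33 = 1,868.61 thousand.
Broad rate = 248.34 / 1,868.61 = 13.29%.
Headline unemployment rate = 141.11 / 1,850.28 = 7.63%.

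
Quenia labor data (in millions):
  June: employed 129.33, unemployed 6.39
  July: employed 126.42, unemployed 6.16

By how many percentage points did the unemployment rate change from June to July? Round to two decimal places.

The unemployment rate changed by −0.06 percentage points.

June: labor force = 129.33 + 6.39 = 135.72; u = 6.39/135.72 = 4.71%.
July: labor force = 126.42 + 6.16 = 132.58; u = 6.16/132.58 = 4.65%.
Change = 4.65% − 4.71% = −0.06 pp.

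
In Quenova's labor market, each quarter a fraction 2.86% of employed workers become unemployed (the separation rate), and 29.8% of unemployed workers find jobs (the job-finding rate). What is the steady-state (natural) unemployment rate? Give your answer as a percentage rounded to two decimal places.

At steady state the flows balance: s·E = f·U, so U/(E+U) = s/(s+f).
u* = 2.86 / (2.86 + 29.8) = 2.86 / 32.66 = 8.76%.

Steady-state unemployment rate ≈ 8.76%.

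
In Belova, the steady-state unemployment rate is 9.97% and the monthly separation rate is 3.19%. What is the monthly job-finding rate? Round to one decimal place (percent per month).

Job-finding rate ≈ 28.8% per month.

From u* = s/(s+f): f = s·(1−u)/u.
f = 3.19 × (1 − 0.0997) / 0.0997 = 2.8720 / 0.0997 ≈ 28.8% per month.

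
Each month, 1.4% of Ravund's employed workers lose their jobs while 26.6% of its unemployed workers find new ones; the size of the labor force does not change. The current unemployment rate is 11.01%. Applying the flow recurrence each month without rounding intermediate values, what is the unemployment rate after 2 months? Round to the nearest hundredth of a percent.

Unemployment rate after two months ≈ 8.12%.

With a fixed labor force, u_{t+1} = u_t + s·(1−u_t) − f·u_t = u_t·(1−s−f) + s.
Here 1−s−f = 0.720 and s = 0.014.
u_1 = 0.110100 × 0.720 + 0.014 = 0.093272.
u_2 = 0.093272 × 0.720 + 0.014 = 0.081156.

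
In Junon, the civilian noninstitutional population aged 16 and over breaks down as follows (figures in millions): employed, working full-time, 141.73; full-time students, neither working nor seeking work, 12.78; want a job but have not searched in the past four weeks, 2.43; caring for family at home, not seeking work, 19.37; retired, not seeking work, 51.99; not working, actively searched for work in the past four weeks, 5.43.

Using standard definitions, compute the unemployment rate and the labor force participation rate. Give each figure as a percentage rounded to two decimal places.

Employed = 141.73 million.
Unemployed = 5.43 million.
Labor force = 141.73 + 5.43 = 147.16 million.
Not in labor force = 12.78 + 2.43 + 19.37 + 51.99 = 86.57 million (those not working and not actively searching are outside the labor force — including those who want a job but have given up searching).
Civilian working-age population = 147.16 + 86.57 = 233.73 million.
Unemployment rate = 5.43 / 147.16 = 3.69%.
Labor force participation rate = 147.16 / 233.73 = 62.96%.

Unemployment rate ≈ 3.69%; labor force participation rate ≈ 62.96%.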